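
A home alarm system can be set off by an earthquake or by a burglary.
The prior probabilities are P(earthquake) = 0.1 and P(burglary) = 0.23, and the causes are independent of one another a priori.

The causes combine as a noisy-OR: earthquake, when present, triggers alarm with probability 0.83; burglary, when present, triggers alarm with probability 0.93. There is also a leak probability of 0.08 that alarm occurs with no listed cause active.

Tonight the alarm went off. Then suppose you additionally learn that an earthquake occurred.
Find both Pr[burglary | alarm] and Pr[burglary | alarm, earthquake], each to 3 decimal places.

Under noisy-OR, P(alarm | causes) = 1 − (1−0.08)·∏(1−qᵢ) over the active causes.
P(alarm) = 0.08×0.9×0.77 + 0.9356×0.9×0.23 + 0.8436×0.1×0.77 + 0.989052×0.1×0.23 = 0.055440 + 0.193669 + 0.064957 + 0.022748 = 0.336814
Restricting to configurations with burglary present: 0.193669 + 0.022748 = 0.216417.
So P(burglary | alarm) = 0.216417/0.336814 ≈ 0.643.

With the extra evidence:
P(alarm | earthquake) = 0.8436·0.77 + 0.989052·0.23 = 0.649572 + 0.227482 = 0.877054
Restricting to configurations with burglary present: 0.989052·0.23 = 0.227482.
Hence the posterior is 0.227482/0.877054 ≈ 0.259.
This is intercausal reasoning (explaining away): once earthquake accounts for the alarm, burglary becomes less likely.

Pr[burglary | alarm] ≈ 0.643; Pr[burglary | alarm, earthquake] ≈ 0.259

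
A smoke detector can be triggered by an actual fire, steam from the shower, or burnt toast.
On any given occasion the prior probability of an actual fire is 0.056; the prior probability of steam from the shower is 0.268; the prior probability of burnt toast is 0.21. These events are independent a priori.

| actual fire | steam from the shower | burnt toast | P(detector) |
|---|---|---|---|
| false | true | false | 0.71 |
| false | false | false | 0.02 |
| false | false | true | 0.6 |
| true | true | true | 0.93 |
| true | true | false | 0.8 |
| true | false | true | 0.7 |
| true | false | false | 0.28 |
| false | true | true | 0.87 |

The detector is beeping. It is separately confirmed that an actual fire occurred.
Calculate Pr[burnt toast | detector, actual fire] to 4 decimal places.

Pr[burnt toast | detector, actual fire] ≈ 0.3256

By total probability over the 4 (steam from the shower, burnt toast) configurations:
  P(detector | actual fire) = 0.28·0.732·0.79 + 0.7·0.732·0.21 + 0.8·0.268·0.79 + 0.93·0.268·0.21
        = 0.161918 + 0.107604 + 0.169376 + 0.052340 = 0.491238
Configurations with burnt toast contribute 0.159944, so
  P(burnt toast | detector, actual fire) = 0.159944 / 0.491238 ≈ 0.3256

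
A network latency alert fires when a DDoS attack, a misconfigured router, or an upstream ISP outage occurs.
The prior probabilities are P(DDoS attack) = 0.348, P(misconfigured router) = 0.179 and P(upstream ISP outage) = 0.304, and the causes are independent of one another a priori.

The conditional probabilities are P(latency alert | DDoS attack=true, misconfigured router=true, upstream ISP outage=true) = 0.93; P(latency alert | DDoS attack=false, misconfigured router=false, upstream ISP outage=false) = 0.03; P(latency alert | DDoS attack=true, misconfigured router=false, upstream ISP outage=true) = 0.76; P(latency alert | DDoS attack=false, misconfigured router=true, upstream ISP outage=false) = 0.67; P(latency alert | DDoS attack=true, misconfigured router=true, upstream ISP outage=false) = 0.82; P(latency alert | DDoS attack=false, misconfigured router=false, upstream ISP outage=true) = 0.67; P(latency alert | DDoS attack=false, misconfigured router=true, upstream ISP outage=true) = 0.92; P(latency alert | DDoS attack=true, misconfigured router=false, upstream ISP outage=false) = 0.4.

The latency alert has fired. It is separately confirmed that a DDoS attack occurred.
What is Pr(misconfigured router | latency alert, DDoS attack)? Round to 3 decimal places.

Pr(misconfigured router | latency alert, DDoS attack) ≈ 0.268

Sum P(latency alert|·) weighted by the priors over the 4 (misconfigured router, upstream ISP outage) configurations:
  P(latency alert | DDoS attack) = 0.4*0.821*0.696 + 0.76*0.821*0.304 + 0.82*0.179*0.696 + 0.93*0.179*0.304
        = 0.228566 + 0.189684 + 0.102159 + 0.050607 = 0.571016
The terms with misconfigured router present sum to 0.152766, so
  P(misconfigured router | latency alert, DDoS attack) = 0.152766 / 0.571016 ≈ 0.268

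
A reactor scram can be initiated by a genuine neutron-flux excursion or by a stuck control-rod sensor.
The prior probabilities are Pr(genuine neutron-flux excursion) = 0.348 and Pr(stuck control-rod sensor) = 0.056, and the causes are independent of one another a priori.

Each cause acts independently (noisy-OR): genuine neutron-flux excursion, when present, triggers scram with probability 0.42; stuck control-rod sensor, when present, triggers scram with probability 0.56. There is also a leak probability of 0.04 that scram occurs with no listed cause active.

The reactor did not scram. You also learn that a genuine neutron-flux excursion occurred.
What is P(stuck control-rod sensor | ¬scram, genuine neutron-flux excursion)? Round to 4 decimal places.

P(stuck control-rod sensor | ¬scram, genuine neutron-flux excursion) ≈ 0.0254

Under noisy-OR, P(scram | causes) = 1 − (1−0.04)·∏(1−qᵢ) over the active causes.
P(¬scram | genuine neutron-flux excursion) = 0.5568*0.944 + 0.244992*0.056 = 0.525619 + 0.013720 = 0.539339
Restricting to configurations with stuck control-rod sensor present: 0.244992*0.056 = 0.013720.
Hence the posterior is 0.013720/0.539339 ≈ 0.0254.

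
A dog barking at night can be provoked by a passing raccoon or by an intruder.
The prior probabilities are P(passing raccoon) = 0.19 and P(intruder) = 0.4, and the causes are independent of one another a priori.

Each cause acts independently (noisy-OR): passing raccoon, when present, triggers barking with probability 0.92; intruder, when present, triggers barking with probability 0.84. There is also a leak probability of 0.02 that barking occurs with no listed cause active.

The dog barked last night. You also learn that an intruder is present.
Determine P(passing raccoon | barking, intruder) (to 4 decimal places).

Under noisy-OR, P(barking | causes) = 1 − (1−0.02)·∏(1−qᵢ) over the active causes.
Weight on passing raccoon=true, given the evidence: 0.987456·0.19 = 0.187617
Normalizer over all consistent configurations: 0.8432·0.81 + 0.987456·0.19 = 0.870609
Posterior = 0.187617 / 0.870609 ≈ 0.2155

P(passing raccoon | barking, intruder) ≈ 0.2155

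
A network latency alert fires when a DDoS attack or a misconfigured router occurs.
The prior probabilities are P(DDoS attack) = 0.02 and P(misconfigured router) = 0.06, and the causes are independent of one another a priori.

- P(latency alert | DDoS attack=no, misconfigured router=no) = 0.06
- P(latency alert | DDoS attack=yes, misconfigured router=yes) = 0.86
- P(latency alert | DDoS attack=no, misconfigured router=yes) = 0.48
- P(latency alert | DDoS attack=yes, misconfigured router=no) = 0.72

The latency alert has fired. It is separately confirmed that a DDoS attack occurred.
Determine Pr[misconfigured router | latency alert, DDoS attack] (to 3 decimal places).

Pr[misconfigured router | latency alert, DDoS attack] ≈ 0.071

Enumerate both values of misconfigured router and weight by the priors:
  P(latency alert | DDoS attack) = 0.72×0.94 + 0.86×0.06
        = 0.676800 + 0.051600 = 0.728400
The terms with misconfigured router present sum to 0.051600, so
  P(misconfigured router | latency alert, DDoS attack) = 0.051600 / 0.728400 ≈ 0.071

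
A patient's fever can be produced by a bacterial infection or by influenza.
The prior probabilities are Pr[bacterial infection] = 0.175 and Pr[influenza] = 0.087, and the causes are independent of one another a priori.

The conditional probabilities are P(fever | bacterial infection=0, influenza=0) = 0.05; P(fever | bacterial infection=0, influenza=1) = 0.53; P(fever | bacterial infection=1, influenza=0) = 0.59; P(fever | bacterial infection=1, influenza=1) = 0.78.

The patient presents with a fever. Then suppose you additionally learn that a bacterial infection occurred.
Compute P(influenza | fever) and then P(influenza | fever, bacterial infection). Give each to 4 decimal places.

P(fever) = 0.05*0.825*0.913 + 0.53*0.825*0.087 + 0.59*0.175*0.913 + 0.78*0.175*0.087 = 0.037661 + 0.038041 + 0.094267 + 0.011875 = 0.181844
Restricting to configurations with influenza present: 0.038041 + 0.011875 = 0.049916.
Hence the posterior is 0.049916/0.181844 ≈ 0.2745.

Now also conditioning on bacterial infection=true:
Weight on influenza=true, given the evidence: 0.78×0.087 = 0.067860
Denominator P(fever | bacterial infection): 0.59×0.913 + 0.78×0.087 = 0.606530
P(influenza | fever, bacterial infection) = 0.067860/0.606530 ≈ 0.1119
Conditioning on bacterial infection lowers the posterior on influenza: the classic explaining-away effect in a common-effect structure.

P(influenza | fever) ≈ 0.2745; P(influenza | fever, bacterial infection) ≈ 0.1119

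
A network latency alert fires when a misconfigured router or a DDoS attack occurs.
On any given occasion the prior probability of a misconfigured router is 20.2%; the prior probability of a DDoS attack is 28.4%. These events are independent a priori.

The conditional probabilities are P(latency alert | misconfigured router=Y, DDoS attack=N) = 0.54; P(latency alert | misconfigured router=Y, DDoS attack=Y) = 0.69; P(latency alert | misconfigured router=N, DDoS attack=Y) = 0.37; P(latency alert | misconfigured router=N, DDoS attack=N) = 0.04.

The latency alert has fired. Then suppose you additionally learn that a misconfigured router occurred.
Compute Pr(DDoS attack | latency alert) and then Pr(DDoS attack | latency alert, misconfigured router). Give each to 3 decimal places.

Pr(DDoS attack | latency alert) ≈ 0.550; Pr(DDoS attack | latency alert, misconfigured router) ≈ 0.336

P(latency alert) = 0.04*0.798*0.716 + 0.37*0.798*0.284 + 0.54*0.202*0.716 + 0.69*0.202*0.284 = 0.022855 + 0.083854 + 0.078101 + 0.039584 = 0.224394
Restricting to configurations with DDoS attack present: 0.083854 + 0.039584 = 0.123438.
So P(DDoS attack | latency alert) = 0.123438/0.224394 ≈ 0.550.

Now also conditioning on misconfigured router=true:
For the numerator, keep only DDoS attack=true terms: 0.69*0.284 = 0.195960
Normalizer over all consistent configurations: 0.54*0.716 + 0.69*0.284 = 0.582600
P(DDoS attack | latency alert, misconfigured router) = 0.195960/0.582600 ≈ 0.336
Conditioning on misconfigured router lowers the posterior on DDoS attack: the classic explaining-away effect in a common-effect structure.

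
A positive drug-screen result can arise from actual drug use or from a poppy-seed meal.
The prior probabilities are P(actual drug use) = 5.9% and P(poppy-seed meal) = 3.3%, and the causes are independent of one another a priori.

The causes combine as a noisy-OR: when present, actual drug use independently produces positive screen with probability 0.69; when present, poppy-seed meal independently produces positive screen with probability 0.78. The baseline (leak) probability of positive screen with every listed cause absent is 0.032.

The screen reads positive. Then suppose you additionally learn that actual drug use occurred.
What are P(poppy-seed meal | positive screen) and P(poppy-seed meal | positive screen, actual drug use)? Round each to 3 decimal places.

P(poppy-seed meal | positive screen) ≈ 0.276; P(poppy-seed meal | positive screen, actual drug use) ≈ 0.044

Under noisy-OR, P(positive screen | causes) = 1 − (1−0.032)·∏(1−qᵢ) over the active causes.
Enumerate the 4 (actual drug use, poppy-seed meal) configurations and weight by the priors:
  P(positive screen) = 0.032·0.941·0.967 + 0.78704·0.941·0.033 + 0.69992·0.059·0.967 + 0.933982·0.059·0.033
        = 0.029118 + 0.024440 + 0.039933 + 0.001818 = 0.095309
The terms with poppy-seed meal present sum to 0.026258, so
  P(poppy-seed meal | positive screen) = 0.026258 / 0.095309 ≈ 0.276

Now condition on the additional information:
Sum P(positive screen|·) weighted by the priors over both values of poppy-seed meal:
  P(positive screen | actual drug use) = 0.69992×0.967 + 0.933982×0.033
        = 0.676823 + 0.030821 = 0.707644
Keeping only the poppy-seed meal-present terms gives 0.030821, so
  P(poppy-seed meal | positive screen, actual drug use) = 0.030821 / 0.707644 ≈ 0.044
— actual drug use explains away the evidence for poppy-seed meal.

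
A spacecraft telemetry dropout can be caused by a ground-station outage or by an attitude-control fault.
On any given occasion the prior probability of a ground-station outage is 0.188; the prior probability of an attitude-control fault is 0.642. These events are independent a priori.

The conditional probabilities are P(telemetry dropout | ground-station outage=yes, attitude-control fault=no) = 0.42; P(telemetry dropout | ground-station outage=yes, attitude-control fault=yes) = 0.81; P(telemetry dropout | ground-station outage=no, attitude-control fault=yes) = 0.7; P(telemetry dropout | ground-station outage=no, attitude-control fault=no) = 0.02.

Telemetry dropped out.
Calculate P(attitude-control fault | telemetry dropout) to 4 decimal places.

Sum P(telemetry dropout|·) weighted by the priors over the 4 (ground-station outage, attitude-control fault) configurations:
  P(telemetry dropout) = 0.02*0.812*0.358 + 0.7*0.812*0.642 + 0.42*0.188*0.358 + 0.81*0.188*0.642
        = 0.005814 + 0.364913 + 0.028268 + 0.097764 = 0.496759
Configurations with attitude-control fault contribute 0.462677, so
  P(attitude-control fault | telemetry dropout) = 0.462677 / 0.496759 ≈ 0.9314

P(attitude-control fault | telemetry dropout) ≈ 0.9314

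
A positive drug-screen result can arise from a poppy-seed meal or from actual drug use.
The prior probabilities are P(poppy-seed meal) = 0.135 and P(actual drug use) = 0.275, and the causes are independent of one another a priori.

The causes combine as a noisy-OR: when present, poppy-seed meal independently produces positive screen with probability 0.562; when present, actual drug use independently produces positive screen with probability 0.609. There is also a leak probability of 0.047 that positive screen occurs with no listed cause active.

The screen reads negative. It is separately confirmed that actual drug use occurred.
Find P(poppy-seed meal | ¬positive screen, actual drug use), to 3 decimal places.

P(poppy-seed meal | ¬positive screen, actual drug use) ≈ 0.064

Under noisy-OR, P(positive screen | causes) = 1 − (1−0.047)·∏(1−qᵢ) over the active causes.
P(¬positive screen | actual drug use) = 0.372623·0.865 + 0.163209·0.135 = 0.322319 + 0.022033 = 0.344352
Of this, 0.022033 comes from 0.163209·0.135 (the poppy-seed meal=true cases).
Hence the posterior is 0.022033/0.344352 ≈ 0.064.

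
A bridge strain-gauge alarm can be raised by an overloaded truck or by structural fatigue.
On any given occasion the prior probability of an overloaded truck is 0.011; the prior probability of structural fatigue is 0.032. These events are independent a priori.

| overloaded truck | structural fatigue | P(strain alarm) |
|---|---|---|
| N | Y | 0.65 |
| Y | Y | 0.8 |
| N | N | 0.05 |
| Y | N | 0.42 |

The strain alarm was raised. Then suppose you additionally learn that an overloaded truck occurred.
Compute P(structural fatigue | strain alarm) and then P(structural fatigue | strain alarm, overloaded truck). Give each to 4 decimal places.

Sum P(strain alarm|·) weighted by the priors over the 4 (overloaded truck, structural fatigue) configurations:
  P(strain alarm) = 0.05·0.989·0.968 + 0.65·0.989·0.032 + 0.42·0.011·0.968 + 0.8·0.011·0.032
        = 0.047868 + 0.020571 + 0.004472 + 0.000282 = 0.073193
Keeping only the structural fatigue-present terms gives 0.020853, so
  P(structural fatigue | strain alarm) = 0.020853 / 0.073193 ≈ 0.2849

Now condition on the additional information:
P(strain alarm | overloaded truck) = 0.42*0.968 + 0.8*0.032 = 0.406560 + 0.025600 = 0.432160
Of this, 0.025600 comes from 0.8*0.032 (the structural fatigue=true cases).
So P(structural fatigue | strain alarm, overloaded truck) = 0.025600/0.432160 ≈ 0.0592.

P(structural fatigue | strain alarm) ≈ 0.2849; P(structural fatigue | strain alarm, overloaded truck) ≈ 0.0592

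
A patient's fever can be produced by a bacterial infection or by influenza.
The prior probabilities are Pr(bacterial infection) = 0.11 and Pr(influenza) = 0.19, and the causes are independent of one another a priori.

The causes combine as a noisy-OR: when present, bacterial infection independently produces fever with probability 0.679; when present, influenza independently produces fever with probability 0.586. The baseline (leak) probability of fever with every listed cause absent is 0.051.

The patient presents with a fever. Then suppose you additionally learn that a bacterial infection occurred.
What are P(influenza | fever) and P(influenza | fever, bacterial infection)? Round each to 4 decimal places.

Under noisy-OR, P(fever | causes) = 1 − (1−0.051)·∏(1−qᵢ) over the active causes.
P(fever) = 0.051*0.89*0.81 + 0.607114*0.89*0.19 + 0.695371*0.11*0.81 + 0.873884*0.11*0.19 = 0.036766 + 0.102663 + 0.061958 + 0.018264 = 0.219651
The influenza-present share is 0.102663 + 0.018264 = 0.120927.
Hence the posterior is 0.120927/0.219651 ≈ 0.5505.

Now also conditioning on bacterial infection=true:
P(fever | bacterial infection) = 0.695371×0.81 + 0.873884×0.19 = 0.563251 + 0.166038 = 0.729289
Of this, 0.166038 comes from 0.873884×0.19 (the influenza=true cases).
P(influenza | fever, bacterial infection) = 0.166038 / 0.729289 ≈ 0.2277
— bacterial infection explains away the evidence for influenza.

P(influenza | fever) ≈ 0.5505; P(influenza | fever, bacterial infection) ≈ 0.2277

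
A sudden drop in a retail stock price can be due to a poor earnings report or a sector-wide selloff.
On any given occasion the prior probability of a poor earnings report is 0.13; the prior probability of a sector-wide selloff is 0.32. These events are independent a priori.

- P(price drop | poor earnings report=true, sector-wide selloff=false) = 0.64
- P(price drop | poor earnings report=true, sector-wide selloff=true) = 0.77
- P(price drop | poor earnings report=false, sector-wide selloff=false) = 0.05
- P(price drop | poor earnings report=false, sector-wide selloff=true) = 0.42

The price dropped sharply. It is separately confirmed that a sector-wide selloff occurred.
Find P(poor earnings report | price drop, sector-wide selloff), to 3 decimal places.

Sum P(price drop|·) weighted by the priors over both values of poor earnings report:
  P(price drop | sector-wide selloff) = 0.42*0.87 + 0.77*0.13
        = 0.365400 + 0.100100 = 0.465500
Keeping only the poor earnings report-present terms gives 0.100100, so
  P(poor earnings report | price drop, sector-wide selloff) = 0.100100 / 0.465500 ≈ 0.215

P(poor earnings report | price drop, sector-wide selloff) ≈ 0.215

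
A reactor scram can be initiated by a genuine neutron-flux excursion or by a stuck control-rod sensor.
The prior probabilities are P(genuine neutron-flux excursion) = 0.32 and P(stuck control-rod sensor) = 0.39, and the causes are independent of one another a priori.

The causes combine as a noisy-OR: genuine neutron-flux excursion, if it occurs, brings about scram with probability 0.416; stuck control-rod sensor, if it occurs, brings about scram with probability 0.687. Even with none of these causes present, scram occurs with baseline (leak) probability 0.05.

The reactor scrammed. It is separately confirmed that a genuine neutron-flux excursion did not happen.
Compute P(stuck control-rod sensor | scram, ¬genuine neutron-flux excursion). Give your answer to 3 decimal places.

P(stuck control-rod sensor | scram, ¬genuine neutron-flux excursion) ≈ 0.900

Under noisy-OR, P(scram | causes) = 1 − (1−0.05)·∏(1−qᵢ) over the active causes.
P(scram | ¬genuine neutron-flux excursion) = 0.05·0.61 + 0.70265·0.39 = 0.030500 + 0.274033 = 0.304533
Restricting to configurations with stuck control-rod sensor present: 0.70265·0.39 = 0.274033.
P(stuck control-rod sensor | scram, ¬genuine neutron-flux excursion) = 0.274033 / 0.304533 ≈ 0.900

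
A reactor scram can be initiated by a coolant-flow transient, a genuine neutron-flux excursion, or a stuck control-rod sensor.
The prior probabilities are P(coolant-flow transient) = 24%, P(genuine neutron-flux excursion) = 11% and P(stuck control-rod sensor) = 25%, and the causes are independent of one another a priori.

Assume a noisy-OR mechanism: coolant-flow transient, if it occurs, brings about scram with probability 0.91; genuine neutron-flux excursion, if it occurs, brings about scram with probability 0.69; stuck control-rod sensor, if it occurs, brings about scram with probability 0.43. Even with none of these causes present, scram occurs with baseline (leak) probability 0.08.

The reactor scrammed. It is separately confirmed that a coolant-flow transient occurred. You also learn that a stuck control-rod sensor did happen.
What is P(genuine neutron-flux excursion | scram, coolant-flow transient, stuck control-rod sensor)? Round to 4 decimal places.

Under noisy-OR, P(scram | causes) = 1 − (1−0.08)·∏(1−qᵢ) over the active causes.
For the numerator, keep only genuine neutron-flux excursion=true terms: 0.985369·0.11 = 0.108391
Normalizer over all consistent configurations: 0.952804·0.89 + 0.985369·0.11 = 0.956387
Posterior = 0.108391 / 0.956387 ≈ 0.1133

P(genuine neutron-flux excursion | scram, coolant-flow transient, stuck control-rod sensor) ≈ 0.1133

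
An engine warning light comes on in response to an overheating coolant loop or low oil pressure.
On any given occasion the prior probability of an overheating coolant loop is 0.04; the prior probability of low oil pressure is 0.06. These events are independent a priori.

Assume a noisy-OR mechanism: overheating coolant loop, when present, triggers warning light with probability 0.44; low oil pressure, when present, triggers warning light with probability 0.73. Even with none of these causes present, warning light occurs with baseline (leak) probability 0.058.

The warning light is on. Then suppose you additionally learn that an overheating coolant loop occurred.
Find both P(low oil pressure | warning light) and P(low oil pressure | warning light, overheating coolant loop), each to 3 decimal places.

P(low oil pressure | warning light) ≈ 0.391; P(low oil pressure | warning light, overheating coolant loop) ≈ 0.104

Under noisy-OR, P(warning light | causes) = 1 − (1−0.058)·∏(1−qᵢ) over the active causes.
P(warning light) = 0.058·0.96·0.94 + 0.74566·0.96·0.06 + 0.47248·0.04·0.94 + 0.85757·0.04·0.06 = 0.052339 + 0.042950 + 0.017765 + 0.002058 = 0.115112
Of this, 0.045008 comes from 0.042950 + 0.002058 (the low oil pressure=true cases).
Hence the posterior is 0.045008/0.115112 ≈ 0.391.

Now also conditioning on overheating coolant loop=true:
Sum P(warning light|·) weighted by the priors over both values of low oil pressure:
  P(warning light | overheating coolant loop) = 0.47248*0.94 + 0.85757*0.06
        = 0.444131 + 0.051454 = 0.495585
Configurations with low oil pressure contribute 0.051454, so
  P(low oil pressure | warning light, overheating coolant loop) = 0.051454 / 0.495585 ≈ 0.104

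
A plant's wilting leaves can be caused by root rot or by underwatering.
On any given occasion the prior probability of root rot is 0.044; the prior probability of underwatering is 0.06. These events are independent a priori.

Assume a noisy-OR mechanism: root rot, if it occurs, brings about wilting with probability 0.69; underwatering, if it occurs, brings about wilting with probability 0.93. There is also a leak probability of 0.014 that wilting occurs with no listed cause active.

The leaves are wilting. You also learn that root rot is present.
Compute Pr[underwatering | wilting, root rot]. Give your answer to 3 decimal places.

Under noisy-OR, P(wilting | causes) = 1 − (1−0.014)·∏(1−qᵢ) over the active causes.
Enumerate both values of underwatering and weight by the priors:
  P(wilting | root rot) = 0.69434×0.94 + 0.978604×0.06
        = 0.652680 + 0.058716 = 0.711396
The terms with underwatering present sum to 0.058716, so
  P(underwatering | wilting, root rot) = 0.058716 / 0.711396 ≈ 0.083

Pr[underwatering | wilting, root rot] ≈ 0.083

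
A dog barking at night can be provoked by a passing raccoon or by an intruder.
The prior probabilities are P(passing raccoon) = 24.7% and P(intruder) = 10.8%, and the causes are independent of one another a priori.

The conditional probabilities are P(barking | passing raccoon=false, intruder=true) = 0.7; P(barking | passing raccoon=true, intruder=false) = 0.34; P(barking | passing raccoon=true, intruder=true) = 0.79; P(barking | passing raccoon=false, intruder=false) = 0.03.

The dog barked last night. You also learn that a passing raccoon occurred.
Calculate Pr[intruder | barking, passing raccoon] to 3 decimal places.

By total probability over both values of intruder:
  P(barking | passing raccoon) = 0.34×0.892 + 0.79×0.108
        = 0.303280 + 0.085320 = 0.388600
The terms with intruder present sum to 0.085320, so
  P(intruder | barking, passing raccoon) = 0.085320 / 0.388600 ≈ 0.220

Pr[intruder | barking, passing raccoon] ≈ 0.220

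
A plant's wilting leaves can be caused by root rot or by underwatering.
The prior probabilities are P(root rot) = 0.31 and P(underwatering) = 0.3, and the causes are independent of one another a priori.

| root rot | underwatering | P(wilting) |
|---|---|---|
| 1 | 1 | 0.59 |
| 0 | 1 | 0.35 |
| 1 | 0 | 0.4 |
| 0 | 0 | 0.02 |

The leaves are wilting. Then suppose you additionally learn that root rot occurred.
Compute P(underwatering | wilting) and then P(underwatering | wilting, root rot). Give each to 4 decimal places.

P(underwatering | wilting) ≈ 0.5690; P(underwatering | wilting, root rot) ≈ 0.3873

P(wilting) = 0.02×0.69×0.7 + 0.35×0.69×0.3 + 0.4×0.31×0.7 + 0.59×0.31×0.3 = 0.009660 + 0.072450 + 0.086800 + 0.054870 = 0.223780
Of this, 0.127320 comes from 0.072450 + 0.054870 (the underwatering=true cases).
So P(underwatering | wilting) = 0.127320/0.223780 ≈ 0.5690.

Now condition on the additional information:
By total probability over both values of underwatering:
  P(wilting | root rot) = 0.4·0.7 + 0.59·0.3
        = 0.280000 + 0.177000 = 0.457000
Configurations with underwatering contribute 0.177000, so
  P(underwatering | wilting, root rot) = 0.177000 / 0.457000 ≈ 0.3873
— root rot explains away the evidence for underwatering.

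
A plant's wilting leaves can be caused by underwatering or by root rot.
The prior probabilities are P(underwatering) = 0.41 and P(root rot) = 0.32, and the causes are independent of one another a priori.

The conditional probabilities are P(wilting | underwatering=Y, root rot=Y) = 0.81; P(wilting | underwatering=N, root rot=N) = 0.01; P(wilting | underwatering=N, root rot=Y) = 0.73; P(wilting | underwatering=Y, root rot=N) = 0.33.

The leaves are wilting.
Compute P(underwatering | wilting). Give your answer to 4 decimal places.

P(underwatering | wilting) ≈ 0.5830

P(wilting) = 0.01×0.59×0.68 + 0.73×0.59×0.32 + 0.33×0.41×0.68 + 0.81×0.41×0.32 = 0.004012 + 0.137824 + 0.092004 + 0.106272 = 0.340112
Of this, 0.198276 comes from 0.092004 + 0.106272 (the underwatering=true cases).
Hence the posterior is 0.198276/0.340112 ≈ 0.5830.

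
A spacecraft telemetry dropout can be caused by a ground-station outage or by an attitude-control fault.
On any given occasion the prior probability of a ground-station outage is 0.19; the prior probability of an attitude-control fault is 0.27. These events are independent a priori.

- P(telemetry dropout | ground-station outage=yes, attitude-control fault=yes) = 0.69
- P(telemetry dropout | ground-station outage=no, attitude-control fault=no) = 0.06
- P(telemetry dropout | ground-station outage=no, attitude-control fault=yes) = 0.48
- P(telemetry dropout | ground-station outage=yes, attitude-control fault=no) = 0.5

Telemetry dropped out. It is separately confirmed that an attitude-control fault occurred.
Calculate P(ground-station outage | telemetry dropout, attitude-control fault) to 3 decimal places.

P(ground-station outage | telemetry dropout, attitude-control fault) ≈ 0.252

Weight on ground-station outage=true, given the evidence: 0.69×0.19 = 0.131100
Normalizer over all consistent configurations: 0.48×0.81 + 0.69×0.19 = 0.519900
P(ground-station outage | telemetry dropout, attitude-control fault) = 0.131100/0.519900 ≈ 0.252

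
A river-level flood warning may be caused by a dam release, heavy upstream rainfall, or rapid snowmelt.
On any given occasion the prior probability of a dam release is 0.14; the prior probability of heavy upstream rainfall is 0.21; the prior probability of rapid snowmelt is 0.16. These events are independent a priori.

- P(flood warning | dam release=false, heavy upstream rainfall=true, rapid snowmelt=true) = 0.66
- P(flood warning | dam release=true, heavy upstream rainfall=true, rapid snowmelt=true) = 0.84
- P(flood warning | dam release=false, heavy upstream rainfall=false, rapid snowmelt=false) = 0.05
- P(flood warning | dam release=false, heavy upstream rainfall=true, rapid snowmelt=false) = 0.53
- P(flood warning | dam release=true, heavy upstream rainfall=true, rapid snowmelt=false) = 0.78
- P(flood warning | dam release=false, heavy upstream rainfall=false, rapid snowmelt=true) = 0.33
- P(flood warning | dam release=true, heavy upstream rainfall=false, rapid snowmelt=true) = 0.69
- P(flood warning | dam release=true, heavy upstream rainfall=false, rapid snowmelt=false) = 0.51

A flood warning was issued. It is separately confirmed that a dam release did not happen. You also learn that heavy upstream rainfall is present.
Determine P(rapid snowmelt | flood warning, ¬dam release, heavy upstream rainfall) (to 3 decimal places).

P(rapid snowmelt | flood warning, ¬dam release, heavy upstream rainfall) ≈ 0.192

P(flood warning | ¬dam release, heavy upstream rainfall) = 0.53*0.84 + 0.66*0.16 = 0.445200 + 0.105600 = 0.550800
The rapid snowmelt-present share is 0.66*0.16 = 0.105600.
So P(rapid snowmelt | flood warning, ¬dam release, heavy upstream rainfall) = 0.105600/0.550800 ≈ 0.192.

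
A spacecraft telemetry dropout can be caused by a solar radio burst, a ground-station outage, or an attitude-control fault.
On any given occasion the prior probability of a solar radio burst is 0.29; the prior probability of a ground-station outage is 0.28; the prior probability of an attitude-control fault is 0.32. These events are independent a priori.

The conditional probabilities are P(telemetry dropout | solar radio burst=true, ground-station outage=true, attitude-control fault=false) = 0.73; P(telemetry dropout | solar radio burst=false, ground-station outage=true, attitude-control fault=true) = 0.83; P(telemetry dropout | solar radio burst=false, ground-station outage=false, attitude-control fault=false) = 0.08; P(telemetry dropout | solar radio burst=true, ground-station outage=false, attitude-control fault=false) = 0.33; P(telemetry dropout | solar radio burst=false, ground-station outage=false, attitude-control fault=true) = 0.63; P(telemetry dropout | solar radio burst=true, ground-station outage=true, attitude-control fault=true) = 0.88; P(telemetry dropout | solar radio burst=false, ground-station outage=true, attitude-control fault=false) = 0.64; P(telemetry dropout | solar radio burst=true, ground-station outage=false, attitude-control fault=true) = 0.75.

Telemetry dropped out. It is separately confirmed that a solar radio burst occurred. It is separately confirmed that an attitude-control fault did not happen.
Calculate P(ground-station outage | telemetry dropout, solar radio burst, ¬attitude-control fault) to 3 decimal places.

By total probability over both values of ground-station outage:
  P(telemetry dropout | solar radio burst, ¬attitude-control fault) = 0.33×0.72 + 0.73×0.28
        = 0.237600 + 0.204400 = 0.442000
Keeping only the ground-station outage-present terms gives 0.204400, so
  P(ground-station outage | telemetry dropout, solar radio burst, ¬attitude-control fault) = 0.204400 / 0.442000 ≈ 0.462

P(ground-station outage | telemetry dropout, solar radio burst, ¬attitude-control fault) ≈ 0.462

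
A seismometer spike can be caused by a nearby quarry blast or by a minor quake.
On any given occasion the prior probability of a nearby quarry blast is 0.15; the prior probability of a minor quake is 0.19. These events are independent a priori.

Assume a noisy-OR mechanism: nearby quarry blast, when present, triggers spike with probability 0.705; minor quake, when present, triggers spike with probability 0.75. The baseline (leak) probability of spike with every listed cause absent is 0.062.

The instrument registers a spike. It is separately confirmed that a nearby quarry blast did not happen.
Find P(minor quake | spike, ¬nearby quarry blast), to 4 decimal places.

Under noisy-OR, P(spike | causes) = 1 − (1−0.062)·∏(1−qᵢ) over the active causes.
Weight on minor quake=true, given the evidence: 0.7655*0.19 = 0.145445
Normalizer over all consistent configurations: 0.062*0.81 + 0.7655*0.19 = 0.195665
Posterior = 0.145445 / 0.195665 ≈ 0.7433

P(minor quake | spike, ¬nearby quarry blast) ≈ 0.7433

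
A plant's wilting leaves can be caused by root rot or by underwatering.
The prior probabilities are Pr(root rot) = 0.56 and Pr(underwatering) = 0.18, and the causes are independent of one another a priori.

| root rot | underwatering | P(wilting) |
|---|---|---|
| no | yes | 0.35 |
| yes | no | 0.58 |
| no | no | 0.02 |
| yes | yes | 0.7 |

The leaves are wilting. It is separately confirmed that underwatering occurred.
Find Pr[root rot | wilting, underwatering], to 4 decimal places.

Pr[root rot | wilting, underwatering] ≈ 0.7179

P(wilting | underwatering) = 0.35·0.44 + 0.7·0.56 = 0.154000 + 0.392000 = 0.546000
Of this, 0.392000 comes from 0.7·0.56 (the root rot=true cases).
Hence the posterior is 0.392000/0.546000 ≈ 0.7179.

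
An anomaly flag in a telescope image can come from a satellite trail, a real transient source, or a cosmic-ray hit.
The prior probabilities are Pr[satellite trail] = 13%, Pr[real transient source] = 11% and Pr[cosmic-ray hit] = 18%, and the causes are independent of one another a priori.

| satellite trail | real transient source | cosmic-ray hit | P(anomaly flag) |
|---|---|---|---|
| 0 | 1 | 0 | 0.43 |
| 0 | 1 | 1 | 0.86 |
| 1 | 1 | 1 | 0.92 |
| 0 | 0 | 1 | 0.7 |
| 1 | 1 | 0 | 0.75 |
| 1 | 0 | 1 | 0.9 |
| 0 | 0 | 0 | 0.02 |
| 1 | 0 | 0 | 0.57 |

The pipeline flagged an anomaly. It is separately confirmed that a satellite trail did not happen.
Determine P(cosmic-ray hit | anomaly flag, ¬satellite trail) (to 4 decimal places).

P(cosmic-ray hit | anomaly flag, ¬satellite trail) ≈ 0.7076

P(anomaly flag | ¬satellite trail) = 0.02*0.89*0.82 + 0.7*0.89*0.18 + 0.43*0.11*0.82 + 0.86*0.11*0.18 = 0.014596 + 0.112140 + 0.038786 + 0.017028 = 0.182550
The cosmic-ray hit-present share is 0.112140 + 0.017028 = 0.129168.
Hence the posterior is 0.129168/0.182550 ≈ 0.7076.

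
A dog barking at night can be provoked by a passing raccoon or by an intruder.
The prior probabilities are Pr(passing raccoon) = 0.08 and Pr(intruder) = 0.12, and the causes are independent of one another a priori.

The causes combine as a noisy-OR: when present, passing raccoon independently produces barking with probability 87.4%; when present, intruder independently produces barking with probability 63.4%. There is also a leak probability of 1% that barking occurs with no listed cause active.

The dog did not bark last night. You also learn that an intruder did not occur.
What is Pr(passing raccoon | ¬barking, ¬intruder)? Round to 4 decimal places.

Pr(passing raccoon | ¬barking, ¬intruder) ≈ 0.0108

Under noisy-OR, P(barking | causes) = 1 − (1−0.01)·∏(1−qᵢ) over the active causes.
For the numerator, keep only passing raccoon=true terms: 0.12474·0.08 = 0.009979
Denominator P(¬barking | ¬intruder): 0.99·0.92 + 0.12474·0.08 = 0.920779
Posterior = 0.009979 / 0.920779 ≈ 0.0108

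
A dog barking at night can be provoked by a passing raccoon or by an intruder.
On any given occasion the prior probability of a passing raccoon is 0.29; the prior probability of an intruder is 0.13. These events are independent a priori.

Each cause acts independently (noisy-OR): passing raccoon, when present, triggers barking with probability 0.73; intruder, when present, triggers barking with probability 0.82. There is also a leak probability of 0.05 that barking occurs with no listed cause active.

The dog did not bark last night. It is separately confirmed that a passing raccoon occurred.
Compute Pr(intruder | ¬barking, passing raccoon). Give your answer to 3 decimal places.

Pr(intruder | ¬barking, passing raccoon) ≈ 0.026

Under noisy-OR, P(barking | causes) = 1 − (1−0.05)·∏(1−qᵢ) over the active causes.
For the numerator, keep only intruder=true terms: 0.04617·0.13 = 0.006002
Normalizer over all consistent configurations: 0.2565·0.87 + 0.04617·0.13 = 0.229157
P(intruder | ¬barking, passing raccoon) = 0.006002/0.229157 ≈ 0.026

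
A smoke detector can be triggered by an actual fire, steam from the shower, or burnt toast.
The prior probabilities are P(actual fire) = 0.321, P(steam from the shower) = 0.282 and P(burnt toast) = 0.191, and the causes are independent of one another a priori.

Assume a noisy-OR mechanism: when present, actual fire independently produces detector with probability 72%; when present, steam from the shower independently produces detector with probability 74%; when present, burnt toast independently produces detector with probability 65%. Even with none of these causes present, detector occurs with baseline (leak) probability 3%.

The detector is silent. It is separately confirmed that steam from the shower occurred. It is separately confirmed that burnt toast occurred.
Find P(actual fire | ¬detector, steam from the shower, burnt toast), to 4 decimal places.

P(actual fire | ¬detector, steam from the shower, burnt toast) ≈ 0.1169

Under noisy-OR, P(detector | causes) = 1 − (1−0.03)·∏(1−qᵢ) over the active causes.
P(¬detector | steam from the shower, burnt toast) = 0.08827*0.679 + 0.024716*0.321 = 0.059935 + 0.007934 = 0.067869
Of this, 0.007934 comes from 0.024716*0.321 (the actual fire=true cases).
So P(actual fire | ¬detector, steam from the shower, burnt toast) = 0.007934/0.067869 ≈ 0.1169.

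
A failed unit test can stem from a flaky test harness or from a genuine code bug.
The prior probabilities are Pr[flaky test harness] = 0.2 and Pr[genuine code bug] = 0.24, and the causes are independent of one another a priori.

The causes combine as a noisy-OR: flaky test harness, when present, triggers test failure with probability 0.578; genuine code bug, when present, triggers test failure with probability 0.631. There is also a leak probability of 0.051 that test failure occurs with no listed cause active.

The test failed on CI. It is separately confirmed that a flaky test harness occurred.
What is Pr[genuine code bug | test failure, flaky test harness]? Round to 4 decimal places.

Pr[genuine code bug | test failure, flaky test harness] ≈ 0.3098

Under noisy-OR, P(test failure | causes) = 1 − (1−0.051)·∏(1−qᵢ) over the active causes.
Numerator (weight on configurations with genuine code bug): 0.852224×0.24 = 0.204534
Denominator P(test failure | flaky test harness): 0.599522×0.76 + 0.852224×0.24 = 0.660171
P(genuine code bug | test failure, flaky test harness) = 0.204534/0.660171 ≈ 0.3098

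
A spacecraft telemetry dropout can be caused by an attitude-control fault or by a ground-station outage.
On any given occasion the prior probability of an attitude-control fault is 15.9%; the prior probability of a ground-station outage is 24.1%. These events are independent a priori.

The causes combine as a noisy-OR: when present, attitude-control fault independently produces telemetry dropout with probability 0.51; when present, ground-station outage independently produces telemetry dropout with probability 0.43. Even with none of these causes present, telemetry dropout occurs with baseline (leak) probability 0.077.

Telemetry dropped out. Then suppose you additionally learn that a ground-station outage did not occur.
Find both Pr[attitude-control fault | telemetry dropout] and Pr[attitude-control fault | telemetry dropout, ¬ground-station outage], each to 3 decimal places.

Under noisy-OR, P(telemetry dropout | causes) = 1 − (1−0.077)·∏(1−qᵢ) over the active causes.
By total probability over the 4 (attitude-control fault, ground-station outage) configurations:
  P(telemetry dropout) = 0.077×0.841×0.759 + 0.47389×0.841×0.241 + 0.54773×0.159×0.759 + 0.742206×0.159×0.241
        = 0.049151 + 0.096048 + 0.066101 + 0.028441 = 0.239741
Configurations with attitude-control fault contribute 0.094542, so
  P(attitude-control fault | telemetry dropout) = 0.094542 / 0.239741 ≈ 0.394

Now condition on the additional information:
By total probability over both values of attitude-control fault:
  P(telemetry dropout | ¬ground-station outage) = 0.077×0.841 + 0.54773×0.159
        = 0.064757 + 0.087089 = 0.151846
Keeping only the attitude-control fault-present terms gives 0.087089, so
  P(attitude-control fault | telemetry dropout, ¬ground-station outage) = 0.087089 / 0.151846 ≈ 0.574
Ruling out ground-station outage raises the posterior on attitude-control fault — the flip side of explaining away.

Pr[attitude-control fault | telemetry dropout] ≈ 0.394; Pr[attitude-control fault | telemetry dropout, ¬ground-station outage] ≈ 0.574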